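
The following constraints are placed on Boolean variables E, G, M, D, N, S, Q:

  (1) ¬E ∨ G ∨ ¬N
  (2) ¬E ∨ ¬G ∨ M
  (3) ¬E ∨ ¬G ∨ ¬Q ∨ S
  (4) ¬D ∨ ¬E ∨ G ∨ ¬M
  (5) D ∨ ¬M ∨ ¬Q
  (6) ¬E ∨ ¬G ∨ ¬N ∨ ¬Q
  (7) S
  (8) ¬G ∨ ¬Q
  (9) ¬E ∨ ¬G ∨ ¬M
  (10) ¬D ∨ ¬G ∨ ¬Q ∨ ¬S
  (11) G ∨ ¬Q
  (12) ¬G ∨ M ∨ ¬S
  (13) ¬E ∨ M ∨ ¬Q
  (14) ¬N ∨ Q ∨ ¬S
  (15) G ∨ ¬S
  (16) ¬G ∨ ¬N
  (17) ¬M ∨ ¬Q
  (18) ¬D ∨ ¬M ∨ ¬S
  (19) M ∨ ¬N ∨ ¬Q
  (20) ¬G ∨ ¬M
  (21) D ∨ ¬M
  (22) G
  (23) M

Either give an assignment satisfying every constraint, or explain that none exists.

The formula is unsatisfiable.

Case M = True:
  (S) forces S = True.
  (G ∨ ¬S) forces G = True.
  Clause (¬G ∨ ¬M) is falsified — contradiction.
Case M = False:
  Clause (M) is falsified — contradiction.
Both cases fail, so the formula is unsatisfiable.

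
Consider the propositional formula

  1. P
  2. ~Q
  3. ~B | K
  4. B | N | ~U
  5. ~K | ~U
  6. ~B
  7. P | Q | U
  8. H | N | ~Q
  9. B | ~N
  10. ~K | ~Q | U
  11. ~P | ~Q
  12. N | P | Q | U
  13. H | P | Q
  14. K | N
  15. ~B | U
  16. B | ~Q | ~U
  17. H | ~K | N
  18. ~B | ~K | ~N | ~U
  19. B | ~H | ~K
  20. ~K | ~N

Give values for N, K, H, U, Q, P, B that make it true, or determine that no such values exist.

Unsatisfiable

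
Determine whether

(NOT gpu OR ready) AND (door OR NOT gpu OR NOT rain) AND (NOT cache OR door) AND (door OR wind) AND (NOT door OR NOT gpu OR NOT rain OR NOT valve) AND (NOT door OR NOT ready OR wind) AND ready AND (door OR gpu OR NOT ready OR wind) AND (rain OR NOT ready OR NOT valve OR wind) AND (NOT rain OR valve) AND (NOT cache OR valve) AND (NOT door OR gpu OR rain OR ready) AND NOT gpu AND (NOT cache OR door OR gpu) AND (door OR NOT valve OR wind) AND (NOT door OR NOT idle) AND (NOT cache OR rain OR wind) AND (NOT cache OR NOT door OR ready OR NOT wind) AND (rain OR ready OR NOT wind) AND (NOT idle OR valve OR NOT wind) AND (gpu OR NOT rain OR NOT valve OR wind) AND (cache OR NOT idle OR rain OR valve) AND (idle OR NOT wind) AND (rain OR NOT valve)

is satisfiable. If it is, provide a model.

Unit clause (ready) forces ready = True.
Unit clause (NOT gpu) forces gpu = False.
Set rain = True.
  then (NOT rain OR valve) forces valve = True.
  then (gpu OR NOT rain OR NOT valve OR wind) forces wind = True.
  then (idle OR NOT wind) forces idle = True.
  then (NOT door OR NOT idle) forces door = False.
  then (NOT cache OR door) forces cache = False.
All clauses satisfied.

rain: True; valve: True; ready: True; cache: False; gpu: False; idle: True; door: False; wind: True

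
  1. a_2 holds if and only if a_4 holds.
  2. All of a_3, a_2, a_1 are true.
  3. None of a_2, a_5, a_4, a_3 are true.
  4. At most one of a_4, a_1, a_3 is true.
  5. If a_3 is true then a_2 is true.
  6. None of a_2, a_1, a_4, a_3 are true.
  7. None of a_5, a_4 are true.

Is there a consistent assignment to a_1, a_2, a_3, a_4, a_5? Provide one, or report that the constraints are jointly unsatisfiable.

Unsatisfiable — no assignment works.

Case a_1 = True:
  Constraint (6) is violated (a_1=T) — contradiction.
Case a_1 = False:
  Constraint (2) is violated (a_1=F) — contradiction.
Both cases fail — unsatisfiable.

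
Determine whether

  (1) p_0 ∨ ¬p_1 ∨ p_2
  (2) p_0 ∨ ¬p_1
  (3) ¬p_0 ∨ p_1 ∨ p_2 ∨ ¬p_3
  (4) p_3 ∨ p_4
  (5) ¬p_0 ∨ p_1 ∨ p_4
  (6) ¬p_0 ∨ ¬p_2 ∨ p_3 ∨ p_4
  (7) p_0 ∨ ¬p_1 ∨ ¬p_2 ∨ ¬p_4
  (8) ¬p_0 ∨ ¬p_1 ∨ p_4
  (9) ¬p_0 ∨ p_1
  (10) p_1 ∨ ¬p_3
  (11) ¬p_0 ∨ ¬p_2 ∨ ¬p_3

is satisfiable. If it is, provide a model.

p_0 = False, p_1 = False, p_2 = True, p_3 = False, p_4 = True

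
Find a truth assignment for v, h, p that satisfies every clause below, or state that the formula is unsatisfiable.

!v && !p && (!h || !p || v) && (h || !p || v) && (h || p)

v = False, h = True, p = False

Unit clause (!v) forces v = False.
Unit clause (!p) forces p = False.
In (h || p) only h is left, so h = True.
Check each clause:
  (!v): !v holds.
  (!p): !p holds.
  (!h || !p || v): !p holds.
  (h || !p || v): h holds.
  (h || p): h holds.
All clauses satisfied.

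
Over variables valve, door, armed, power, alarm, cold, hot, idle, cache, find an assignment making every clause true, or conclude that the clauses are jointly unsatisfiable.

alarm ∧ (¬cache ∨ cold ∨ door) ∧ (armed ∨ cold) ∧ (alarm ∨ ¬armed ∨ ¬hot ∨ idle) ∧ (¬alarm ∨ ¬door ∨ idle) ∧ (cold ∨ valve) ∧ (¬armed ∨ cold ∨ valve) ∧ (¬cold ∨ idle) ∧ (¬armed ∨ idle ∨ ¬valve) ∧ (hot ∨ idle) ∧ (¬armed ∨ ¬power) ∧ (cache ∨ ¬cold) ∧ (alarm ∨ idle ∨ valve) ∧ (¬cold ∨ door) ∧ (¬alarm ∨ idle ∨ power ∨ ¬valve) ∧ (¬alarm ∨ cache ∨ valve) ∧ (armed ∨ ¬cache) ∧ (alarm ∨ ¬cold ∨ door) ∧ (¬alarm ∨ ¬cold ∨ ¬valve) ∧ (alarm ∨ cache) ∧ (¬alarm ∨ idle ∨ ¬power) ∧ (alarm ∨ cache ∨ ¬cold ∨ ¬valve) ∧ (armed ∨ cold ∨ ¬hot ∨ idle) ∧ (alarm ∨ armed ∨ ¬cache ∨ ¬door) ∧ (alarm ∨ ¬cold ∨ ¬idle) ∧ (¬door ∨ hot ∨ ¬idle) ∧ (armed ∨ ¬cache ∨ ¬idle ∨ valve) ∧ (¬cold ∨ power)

valve = True, door = True, armed = True, power = False, alarm = True, cold = False, hot = True, idle = True, cache = True

Unit clause (alarm) forces alarm = True.
Set valve = True.
  then (¬alarm ∨ ¬cold ∨ ¬valve) forces cold = False.
  then (armed ∨ cold) forces armed = True.
  then (¬armed ∨ idle ∨ ¬valve) forces idle = True.
  then (¬armed ∨ ¬power) forces power = False.
Set door = True.
  then (¬door ∨ hot ∨ ¬idle) forces hot = True.
Set cache = True.
All clauses satisfied.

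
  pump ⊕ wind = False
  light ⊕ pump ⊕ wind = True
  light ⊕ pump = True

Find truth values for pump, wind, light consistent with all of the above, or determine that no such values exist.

pump = False, wind = False, light = True

pump ⊕ wind = F ⊕ F = False ✓
light ⊕ pump ⊕ wind = T ⊕ F ⊕ F = True ✓
light ⊕ pump = T ⊕ F = True ✓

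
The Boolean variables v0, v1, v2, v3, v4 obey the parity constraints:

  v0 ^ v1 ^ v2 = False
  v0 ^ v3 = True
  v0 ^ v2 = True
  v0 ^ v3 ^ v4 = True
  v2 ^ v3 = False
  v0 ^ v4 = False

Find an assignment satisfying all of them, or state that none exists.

v0 = False; v1 = True; v2 = True; v3 = True; v4 = False

v0 ^ v1 ^ v2 = F ^ T ^ T = False ✓
v0 ^ v3 = F ^ T = True ✓
v0 ^ v2 = F ^ T = True ✓
v0 ^ v3 ^ v4 = F ^ T ^ F = True ✓
v2 ^ v3 = T ^ T = False ✓
v0 ^ v4 = F ^ F = False ✓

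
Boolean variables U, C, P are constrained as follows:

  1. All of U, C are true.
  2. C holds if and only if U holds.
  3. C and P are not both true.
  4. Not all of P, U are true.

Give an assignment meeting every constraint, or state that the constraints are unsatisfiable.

U=T, C=T, P=F

  (1) {U, C}: all 2 true ✓
  (2) C=T, U=T — same ✓
  (3) C=T, P=F — not both ✓
  (4) {P, U}: 1/2 true — not all ✓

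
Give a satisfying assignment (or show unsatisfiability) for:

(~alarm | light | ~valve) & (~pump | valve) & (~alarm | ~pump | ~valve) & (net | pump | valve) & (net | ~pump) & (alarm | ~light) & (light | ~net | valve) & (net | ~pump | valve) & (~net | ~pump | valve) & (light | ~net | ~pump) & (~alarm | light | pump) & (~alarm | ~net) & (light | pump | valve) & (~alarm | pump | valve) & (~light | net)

Set net = False.
  then (net | ~pump) forces pump = False.
  then (~light | net) forces light = False.
  then (net | pump | valve) forces valve = True.
  then (~alarm | light | pump) forces alarm = False.
All clauses satisfied.

net = False; light = False; alarm = False; valve = True; pump = False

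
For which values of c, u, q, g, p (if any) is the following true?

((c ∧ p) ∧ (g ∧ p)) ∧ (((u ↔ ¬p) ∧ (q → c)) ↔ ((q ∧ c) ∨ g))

c = True, u = False, q = False, g = True, p = True

  (c ∧ p) ∧ (g ∧ p) = True
    c ∧ p = True
    g ∧ p = True
  ((u ↔ ¬p) ∧ (q → c)) ↔ ((q ∧ c) ∨ g) = True
    (u ↔ ¬p) ∧ (q → c) = True
      u ↔ ¬p = True
        ¬p = False
      q → c = True
    (q ∧ c) ∨ g = True
      q ∧ c = False
Both conjuncts True, so the formula holds.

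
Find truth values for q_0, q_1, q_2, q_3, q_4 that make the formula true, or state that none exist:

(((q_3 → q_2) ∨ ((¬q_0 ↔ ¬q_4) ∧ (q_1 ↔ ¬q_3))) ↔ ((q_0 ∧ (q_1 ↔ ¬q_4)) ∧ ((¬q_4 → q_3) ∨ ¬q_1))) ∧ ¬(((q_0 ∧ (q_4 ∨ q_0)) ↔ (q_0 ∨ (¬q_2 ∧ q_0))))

The formula is unsatisfiable.

The conjunct ¬(((q_0 ∧ (q_4 ∨ q_0)) ↔ (q_0 ∨ (¬q_2 ∧ q_0)))) is unsatisfiable on its own:
  q_0=F, q_2=F, q_4=F: evaluates to False.
  q_0=F, q_2=F, q_4=T: evaluates to False.
  q_0=F, q_2=T, q_4=F: evaluates to False.
  q_0=F, q_2=T, q_4=T: evaluates to False.
  q_0=T, q_2=F, q_4=F: evaluates to False.
  q_0=T, q_2=F, q_4=T: evaluates to False.
  q_0=T, q_2=T, q_4=F: evaluates to False.
  q_0=T, q_2=T, q_4=T: evaluates to False.
So the whole conjunction is unsatisfiable.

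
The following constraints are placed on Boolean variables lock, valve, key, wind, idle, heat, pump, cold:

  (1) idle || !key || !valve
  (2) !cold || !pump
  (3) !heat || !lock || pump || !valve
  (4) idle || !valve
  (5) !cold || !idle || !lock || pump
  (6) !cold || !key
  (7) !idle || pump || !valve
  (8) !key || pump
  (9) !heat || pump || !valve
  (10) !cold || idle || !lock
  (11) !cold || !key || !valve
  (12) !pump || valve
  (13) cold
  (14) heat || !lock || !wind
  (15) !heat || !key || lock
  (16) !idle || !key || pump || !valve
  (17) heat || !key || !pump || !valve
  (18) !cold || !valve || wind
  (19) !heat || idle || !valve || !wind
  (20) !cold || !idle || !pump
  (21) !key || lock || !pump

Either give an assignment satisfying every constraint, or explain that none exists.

Unit clause (cold) forces cold = True.
In (!cold || !pump) only !pump is left, so pump = False.
In (!cold || !key) only !key is left, so key = False.
Try lock = True:
  (!cold || !idle || !lock || pump) forces idle = False.
  clause (!cold || idle || !lock) is falsified — backtrack.
So lock = False.
Set valve = False.
Set wind = False.
Set idle = True.
Set heat = False.
All clauses satisfied.

lock = False, valve = False, key = False, wind = False, idle = True, heat = False, pump = False, cold = True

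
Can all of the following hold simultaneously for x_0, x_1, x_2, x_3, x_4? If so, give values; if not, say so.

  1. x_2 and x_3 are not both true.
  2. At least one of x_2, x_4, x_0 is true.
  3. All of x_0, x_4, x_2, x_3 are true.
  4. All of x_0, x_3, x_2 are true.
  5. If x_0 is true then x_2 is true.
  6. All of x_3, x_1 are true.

Case x_2 = True:
  (1) with x_2=T forces x_3 = False.
  Constraint (3) is violated (x_3=F) — contradiction.
Case x_2 = False:
  Constraint (3) is violated (x_2=F) — contradiction.
Both cases fail — unsatisfiable.

Unsatisfiable — no assignment works.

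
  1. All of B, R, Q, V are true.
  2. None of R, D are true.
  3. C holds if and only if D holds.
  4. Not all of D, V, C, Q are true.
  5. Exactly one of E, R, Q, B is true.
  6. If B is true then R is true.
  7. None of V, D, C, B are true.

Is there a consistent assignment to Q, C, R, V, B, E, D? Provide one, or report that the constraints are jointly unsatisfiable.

Case R = True:
  Constraint (2) is violated (R=T) — contradiction.
Case R = False:
  Constraint (1) is violated (R=F) — contradiction.
Both cases fail — unsatisfiable.

UNSATISFIABLE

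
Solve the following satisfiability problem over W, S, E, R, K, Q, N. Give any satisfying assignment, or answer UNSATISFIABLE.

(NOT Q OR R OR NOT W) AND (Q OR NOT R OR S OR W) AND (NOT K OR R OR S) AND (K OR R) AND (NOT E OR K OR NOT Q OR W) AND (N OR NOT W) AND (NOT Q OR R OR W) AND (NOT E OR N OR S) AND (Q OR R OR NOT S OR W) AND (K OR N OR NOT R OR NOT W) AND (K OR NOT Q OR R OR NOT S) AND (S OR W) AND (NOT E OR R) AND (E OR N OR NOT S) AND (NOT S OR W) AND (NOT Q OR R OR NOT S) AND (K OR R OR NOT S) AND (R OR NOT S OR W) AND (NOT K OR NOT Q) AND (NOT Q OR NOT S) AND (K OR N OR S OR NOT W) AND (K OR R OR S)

Try W = False:
  (S OR W) forces S = True.
  clause (NOT S OR W) is falsified — backtrack.
So W = True.
  then (N OR NOT W) forces N = True.
Set S = False.
Set E = True.
  then (NOT E OR R) forces R = True.
Set K = False.
Set Q = True.
All clauses satisfied.

W = True, S = False, E = True, R = True, K = False, Q = True, N = True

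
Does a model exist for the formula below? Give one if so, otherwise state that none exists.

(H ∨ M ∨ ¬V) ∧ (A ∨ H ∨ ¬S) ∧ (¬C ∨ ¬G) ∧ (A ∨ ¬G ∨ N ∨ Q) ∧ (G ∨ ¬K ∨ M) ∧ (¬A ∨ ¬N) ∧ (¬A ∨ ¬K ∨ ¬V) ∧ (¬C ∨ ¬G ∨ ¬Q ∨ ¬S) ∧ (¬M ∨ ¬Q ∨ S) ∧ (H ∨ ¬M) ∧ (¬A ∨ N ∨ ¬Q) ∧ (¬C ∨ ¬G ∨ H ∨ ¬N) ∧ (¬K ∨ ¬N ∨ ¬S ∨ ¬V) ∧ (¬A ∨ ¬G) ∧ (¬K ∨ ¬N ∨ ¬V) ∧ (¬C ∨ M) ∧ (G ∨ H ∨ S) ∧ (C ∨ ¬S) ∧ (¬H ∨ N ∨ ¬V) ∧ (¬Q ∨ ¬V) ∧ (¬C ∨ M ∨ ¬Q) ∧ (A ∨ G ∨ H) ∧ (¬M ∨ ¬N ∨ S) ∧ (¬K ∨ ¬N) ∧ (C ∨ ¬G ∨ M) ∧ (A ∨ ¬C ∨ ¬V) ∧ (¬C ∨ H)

H=T; N=F; M=T; A=F; C=T; K=F; V=F; S=F; Q=F; G=F

Set H = True.
Set N = False.
  then (¬H ∨ N ∨ ¬V) forces V = False.
Set M = True.
Set A = False.
Set C = True.
  then (¬C ∨ ¬G) forces G = False.
Set K = False.
Set S = False.
  then (¬M ∨ ¬Q ∨ S) forces Q = False.
All clauses satisfied.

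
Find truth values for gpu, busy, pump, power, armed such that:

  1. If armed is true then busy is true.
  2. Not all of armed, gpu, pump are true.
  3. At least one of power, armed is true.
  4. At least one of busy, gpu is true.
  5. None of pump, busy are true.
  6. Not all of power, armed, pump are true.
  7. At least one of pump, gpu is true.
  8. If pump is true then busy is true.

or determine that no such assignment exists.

gpu: True, busy: False, pump: False, power: True, armed: False

  (1) armed=F ⇒ busy: vacuous ✓
  (2) {armed, gpu, pump}: 1/3 true — not all ✓
  (3) {power, armed}: 1 true — at least one ✓
  (4) {busy, gpu}: 1 true — at least one ✓
  (5) {pump, busy}: 0 true — none ✓
  (6) {power, armed, pump}: 1/3 true — not all ✓
  (7) {pump, gpu}: 1 true — at least one ✓
  (8) pump=F ⇒ busy: vacuous ✓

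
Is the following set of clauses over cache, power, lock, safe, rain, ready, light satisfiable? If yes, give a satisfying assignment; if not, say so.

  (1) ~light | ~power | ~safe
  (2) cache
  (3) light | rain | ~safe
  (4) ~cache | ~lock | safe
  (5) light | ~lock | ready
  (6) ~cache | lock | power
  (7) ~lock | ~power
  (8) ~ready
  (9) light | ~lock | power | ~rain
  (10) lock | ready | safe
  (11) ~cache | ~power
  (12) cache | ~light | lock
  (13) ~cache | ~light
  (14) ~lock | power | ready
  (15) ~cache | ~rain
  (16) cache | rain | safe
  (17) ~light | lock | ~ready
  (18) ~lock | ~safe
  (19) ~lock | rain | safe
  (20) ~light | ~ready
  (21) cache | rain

The formula is unsatisfiable.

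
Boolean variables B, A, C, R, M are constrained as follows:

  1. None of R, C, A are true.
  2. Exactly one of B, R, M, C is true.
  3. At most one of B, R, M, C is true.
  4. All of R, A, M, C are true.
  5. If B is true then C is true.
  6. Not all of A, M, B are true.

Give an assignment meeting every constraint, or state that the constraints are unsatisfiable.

Unsatisfiable

Case A = True:
  Constraint (1) is violated (A=T) — contradiction.
Case A = False:
  Constraint (4) is violated (A=F) — contradiction.
Both cases fail — unsatisfiable.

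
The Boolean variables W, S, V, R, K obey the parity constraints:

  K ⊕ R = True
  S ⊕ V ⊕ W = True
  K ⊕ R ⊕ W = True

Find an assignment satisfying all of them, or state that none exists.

W=F, S=T, V=F, R=F, K=T

K ⊕ R = T ⊕ F = True ✓
S ⊕ V ⊕ W = T ⊕ F ⊕ F = True ✓
K ⊕ R ⊕ W = T ⊕ F ⊕ F = True ✓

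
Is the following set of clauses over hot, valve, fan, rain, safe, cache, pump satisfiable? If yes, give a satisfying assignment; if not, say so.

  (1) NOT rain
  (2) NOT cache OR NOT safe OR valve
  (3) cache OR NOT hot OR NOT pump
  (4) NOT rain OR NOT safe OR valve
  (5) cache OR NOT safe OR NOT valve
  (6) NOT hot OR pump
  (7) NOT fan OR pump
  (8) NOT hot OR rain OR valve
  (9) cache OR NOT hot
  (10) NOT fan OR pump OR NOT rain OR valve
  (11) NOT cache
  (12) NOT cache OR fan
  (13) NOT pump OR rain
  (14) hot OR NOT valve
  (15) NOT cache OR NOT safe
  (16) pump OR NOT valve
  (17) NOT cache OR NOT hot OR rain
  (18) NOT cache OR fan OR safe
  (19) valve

Unsatisfiable

Case valve = True:
  (NOT rain) forces rain = False.
  (NOT cache) forces cache = False.
  (cache OR NOT safe OR NOT valve) forces safe = False.
  (cache OR NOT hot) forces hot = False.
  Clause (hot OR NOT valve) is falsified — contradiction.
Case valve = False:
  Clause (valve) is falsified — contradiction.
Both cases fail, so the formula is unsatisfiable.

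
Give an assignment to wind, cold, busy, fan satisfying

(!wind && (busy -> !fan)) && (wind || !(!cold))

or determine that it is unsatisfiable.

wind: False, cold: True, busy: False, fan: False

  !wind && (busy -> !fan) = True
    !wind = True
    busy -> !fan = True
      !fan = True
  wind || !(!cold) = True
    !(!cold) = True
      !cold = False
Both conjuncts True, so the formula holds.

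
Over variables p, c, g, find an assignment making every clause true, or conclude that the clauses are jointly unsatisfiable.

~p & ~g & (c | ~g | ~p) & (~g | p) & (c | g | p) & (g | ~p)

p: False, c: True, g: False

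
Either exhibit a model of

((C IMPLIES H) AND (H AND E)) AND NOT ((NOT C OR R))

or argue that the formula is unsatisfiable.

E=T, H=T, C=T, R=F

  (C IMPLIES H) AND (H AND E) = True
    C IMPLIES H = True
    H AND E = True
  NOT ((NOT C OR R)) = True
    NOT C OR R = False
      NOT C = False
Both conjuncts True, so the formula holds.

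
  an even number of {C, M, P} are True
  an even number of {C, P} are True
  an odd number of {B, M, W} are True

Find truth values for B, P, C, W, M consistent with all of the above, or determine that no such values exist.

B = True, P = True, C = True, W = False, M = False

{C, M, P}: 2 true → even ✓
{C, P}: 2 true → even ✓
{B, M, W}: 1 true → odd ✓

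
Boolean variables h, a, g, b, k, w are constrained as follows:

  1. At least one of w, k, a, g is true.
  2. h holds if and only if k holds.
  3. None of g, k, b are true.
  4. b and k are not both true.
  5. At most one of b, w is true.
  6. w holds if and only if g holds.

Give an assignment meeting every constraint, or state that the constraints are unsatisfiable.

h: False; a: True; g: False; b: False; k: False; w: False

  (1) {w, k, a, g}: 1 true — at least one ✓
  (2) h=F, k=F — same ✓
  (3) {g, k, b}: 0 true — none ✓
  (4) b=F, k=F — not both ✓
  (5) {b, w}: 0 true — at most one ✓
  (6) w=F, g=F — same ✓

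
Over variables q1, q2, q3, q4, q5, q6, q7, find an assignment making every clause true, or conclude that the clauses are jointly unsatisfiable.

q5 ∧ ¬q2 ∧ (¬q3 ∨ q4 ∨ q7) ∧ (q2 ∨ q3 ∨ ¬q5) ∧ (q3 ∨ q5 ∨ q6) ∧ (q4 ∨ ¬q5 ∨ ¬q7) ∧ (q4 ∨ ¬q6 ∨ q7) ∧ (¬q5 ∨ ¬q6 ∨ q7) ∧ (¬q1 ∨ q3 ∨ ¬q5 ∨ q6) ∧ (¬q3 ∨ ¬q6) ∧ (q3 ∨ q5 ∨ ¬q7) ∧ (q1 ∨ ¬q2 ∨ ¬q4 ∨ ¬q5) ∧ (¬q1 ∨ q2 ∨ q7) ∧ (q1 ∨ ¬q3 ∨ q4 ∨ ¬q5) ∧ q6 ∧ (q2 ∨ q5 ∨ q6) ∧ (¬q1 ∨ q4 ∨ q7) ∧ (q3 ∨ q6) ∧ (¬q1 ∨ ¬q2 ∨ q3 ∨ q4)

Case q2 = True:
  Clause (¬q2) is falsified — contradiction.
Case q2 = False:
  (q5) forces q5 = True.
  (q2 ∨ q3 ∨ ¬q5) forces q3 = True.
  (¬q3 ∨ ¬q6) forces q6 = False.
  Clause (q6) is falsified — contradiction.
Both cases fail, so the formula is unsatisfiable.

UNSATISFIABLE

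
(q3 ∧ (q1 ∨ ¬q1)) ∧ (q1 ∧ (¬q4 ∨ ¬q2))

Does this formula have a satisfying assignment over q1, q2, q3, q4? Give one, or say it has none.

q1 = True, q2 = True, q3 = True, q4 = False

  q3 ∧ (q1 ∨ ¬q1) = True
    q1 ∨ ¬q1 = True
      ¬q1 = False
  q1 ∧ (¬q4 ∨ ¬q2) = True
    ¬q4 ∨ ¬q2 = True
      ¬q4 = True
      ¬q2 = False
Both conjuncts True, so the formula holds.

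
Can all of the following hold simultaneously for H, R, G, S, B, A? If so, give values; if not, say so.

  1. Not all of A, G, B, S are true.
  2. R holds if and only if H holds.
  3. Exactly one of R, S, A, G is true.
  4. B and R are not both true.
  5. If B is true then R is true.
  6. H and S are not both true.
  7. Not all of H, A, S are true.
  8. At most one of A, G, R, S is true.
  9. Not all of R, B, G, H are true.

H = False; R = False; G = False; S = False; B = False; A = True

  (1) {A, G, B, S}: 1/4 true — not all ✓
  (2) R=F, H=F — same ✓
  (3) {R, S, A, G}: 1 true — exactly one ✓
  (4) B=F, R=F — not both ✓
  (5) B=F ⇒ R: vacuous ✓
  (6) H=F, S=F — not both ✓
  (7) {H, A, S}: 1/3 true — not all ✓
  (8) {A, G, R, S}: 1 true — at most one ✓
  (9) {R, B, G, H}: 0/4 true — not all ✓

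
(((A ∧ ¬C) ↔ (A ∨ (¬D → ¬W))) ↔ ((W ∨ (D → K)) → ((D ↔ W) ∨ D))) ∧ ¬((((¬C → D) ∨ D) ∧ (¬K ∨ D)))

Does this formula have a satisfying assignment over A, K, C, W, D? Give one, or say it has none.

A: True, K: True, C: False, W: False, D: False

  ((A ∧ ¬C) ↔ (A ∨ (¬D → ¬W))) ↔ ((W ∨ (D → K)) → ((D ↔ W) ∨ D)) = True
    (A ∧ ¬C) ↔ (A ∨ (¬D → ¬W)) = True
      A ∧ ¬C = True
        ¬C = True
      A ∨ (¬D → ¬W) = True
        ¬D → ¬W = True
          ¬D = True
          ¬W = True
    (W ∨ (D → K)) → ((D ↔ W) ∨ D) = True
      W ∨ (D → K) = True
        D → K = True
      (D ↔ W) ∨ D = True
        D ↔ W = True
  ¬((((¬C → D) ∨ D) ∧ (¬K ∨ D))) = True
    ((¬C → D) ∨ D) ∧ (¬K ∨ D) = False
      (¬C → D) ∨ D = False
        ¬C → D = False
          ¬C = True
      ¬K ∨ D = False
        ¬K = False
Both conjuncts True, so the formula holds.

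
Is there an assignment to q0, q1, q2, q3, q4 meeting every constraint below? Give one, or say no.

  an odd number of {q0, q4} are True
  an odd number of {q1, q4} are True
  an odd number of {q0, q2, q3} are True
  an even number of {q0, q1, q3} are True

q0 = True, q1 = True, q2 = False, q3 = False, q4 = False

{q0, q4}: 1 true → odd ✓
{q1, q4}: 1 true → odd ✓
{q0, q2, q3}: 1 true → odd ✓
{q0, q1, q3}: 2 true → even ✓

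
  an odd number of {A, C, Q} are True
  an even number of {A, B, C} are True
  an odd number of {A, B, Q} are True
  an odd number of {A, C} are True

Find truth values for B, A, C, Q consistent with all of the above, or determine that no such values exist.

B = True, A = False, C = True, Q = False

{A, C, Q}: 1 true → odd ✓
{A, B, C}: 2 true → even ✓
{A, B, Q}: 1 true → odd ✓
{A, C}: 1 true → odd ✓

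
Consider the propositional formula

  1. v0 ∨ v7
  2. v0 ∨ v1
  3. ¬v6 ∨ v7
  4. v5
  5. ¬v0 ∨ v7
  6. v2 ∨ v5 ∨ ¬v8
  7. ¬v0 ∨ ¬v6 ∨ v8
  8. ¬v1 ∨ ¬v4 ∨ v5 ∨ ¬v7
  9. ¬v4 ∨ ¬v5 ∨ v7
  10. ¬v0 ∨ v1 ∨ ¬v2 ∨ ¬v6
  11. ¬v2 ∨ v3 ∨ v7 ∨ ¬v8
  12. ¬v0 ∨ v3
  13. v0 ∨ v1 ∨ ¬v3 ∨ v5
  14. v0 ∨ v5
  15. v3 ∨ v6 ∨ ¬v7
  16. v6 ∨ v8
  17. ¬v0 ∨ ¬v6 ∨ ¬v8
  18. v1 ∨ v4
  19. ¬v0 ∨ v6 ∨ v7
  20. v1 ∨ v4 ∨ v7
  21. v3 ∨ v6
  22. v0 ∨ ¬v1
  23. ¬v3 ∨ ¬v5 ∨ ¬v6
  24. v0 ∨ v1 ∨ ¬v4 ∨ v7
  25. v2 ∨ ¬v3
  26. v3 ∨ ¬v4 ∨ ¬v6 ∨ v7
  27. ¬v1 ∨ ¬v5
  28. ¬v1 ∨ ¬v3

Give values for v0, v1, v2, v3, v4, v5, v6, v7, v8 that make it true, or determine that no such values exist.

Unit clause (v5) forces v5 = True.
In (¬v1 ∨ ¬v5) only ¬v1 is left, so v1 = False.
In (v0 ∨ v1) only v0 is left, so v0 = True.
In (¬v0 ∨ v7) only v7 is left, so v7 = True.
In (¬v0 ∨ v3) only v3 is left, so v3 = True.
In (v1 ∨ v4) only v4 is left, so v4 = True.
In (¬v3 ∨ ¬v5 ∨ ¬v6) only ¬v6 is left, so v6 = False.
In (v2 ∨ ¬v3) only v2 is left, so v2 = True.
In (v6 ∨ v8) only v8 is left, so v8 = True.
All clauses satisfied.

v0=T, v1=F, v2=T, v3=T, v4=T, v5=T, v6=F, v7=T, v8=T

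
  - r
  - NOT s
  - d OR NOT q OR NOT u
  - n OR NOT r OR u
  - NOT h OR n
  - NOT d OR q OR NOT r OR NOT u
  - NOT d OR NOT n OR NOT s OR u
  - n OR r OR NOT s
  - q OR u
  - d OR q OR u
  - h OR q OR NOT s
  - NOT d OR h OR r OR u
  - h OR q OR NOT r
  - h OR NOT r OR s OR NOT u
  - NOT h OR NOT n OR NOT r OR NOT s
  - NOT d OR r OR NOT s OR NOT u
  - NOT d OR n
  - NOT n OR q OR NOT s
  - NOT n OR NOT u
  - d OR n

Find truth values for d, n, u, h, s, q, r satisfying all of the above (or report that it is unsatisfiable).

d = True, n = True, u = False, h = False, s = False, q = True, r = True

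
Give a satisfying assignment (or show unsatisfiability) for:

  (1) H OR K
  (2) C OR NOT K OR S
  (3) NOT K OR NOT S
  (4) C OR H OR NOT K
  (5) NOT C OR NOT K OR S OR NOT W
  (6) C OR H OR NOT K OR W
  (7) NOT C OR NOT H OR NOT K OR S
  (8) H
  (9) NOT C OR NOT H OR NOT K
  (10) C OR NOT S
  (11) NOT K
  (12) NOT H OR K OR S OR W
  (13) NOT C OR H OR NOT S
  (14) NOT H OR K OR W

S = False, K = False, W = True, C = False, H = True

Unit clause (H) forces H = True.
Unit clause (NOT K) forces K = False.
In (NOT H OR K OR W) only W is left, so W = True.
Set S = False.
Set C = False.
All clauses satisfied.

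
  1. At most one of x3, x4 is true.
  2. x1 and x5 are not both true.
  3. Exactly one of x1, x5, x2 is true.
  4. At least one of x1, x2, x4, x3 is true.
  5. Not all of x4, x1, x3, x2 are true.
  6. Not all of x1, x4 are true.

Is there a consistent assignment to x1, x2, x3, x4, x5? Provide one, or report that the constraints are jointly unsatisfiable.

x1 = False, x2 = False, x3 = False, x4 = True, x5 = True

  (1) {x3, x4}: 1 true — at most one ✓
  (2) x1=F, x5=T — not both ✓
  (3) {x1, x5, x2}: 1 true — exactly one ✓
  (4) {x1, x2, x4, x3}: 1 true — at least one ✓
  (5) {x4, x1, x3, x2}: 1/4 true — not all ✓
  (6) {x1, x4}: 1/2 true — not all ✓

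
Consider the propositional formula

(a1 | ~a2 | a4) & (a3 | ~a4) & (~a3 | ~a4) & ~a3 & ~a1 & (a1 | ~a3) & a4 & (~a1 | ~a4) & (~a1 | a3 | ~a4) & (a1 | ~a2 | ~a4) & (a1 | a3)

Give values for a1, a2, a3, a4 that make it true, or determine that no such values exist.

Unsatisfiable — no assignment works.

Case a1 = True:
  Clause (~a1) is falsified — contradiction.
Case a1 = False:
  (~a3) forces a3 = False.
  Clause (a1 | a3) is falsified — contradiction.
Both cases fail, so the formula is unsatisfiable.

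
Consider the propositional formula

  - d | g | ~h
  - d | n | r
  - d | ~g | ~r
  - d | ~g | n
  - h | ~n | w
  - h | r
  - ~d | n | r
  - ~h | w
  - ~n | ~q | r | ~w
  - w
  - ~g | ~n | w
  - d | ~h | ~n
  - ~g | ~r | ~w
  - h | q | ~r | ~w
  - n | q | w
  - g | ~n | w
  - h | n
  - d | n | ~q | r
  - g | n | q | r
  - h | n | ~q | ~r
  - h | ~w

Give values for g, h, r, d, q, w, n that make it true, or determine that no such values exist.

Unit clause (w) forces w = True.
In (h | ~w) only h is left, so h = True.
Set g = False.
  then (d | g | ~h) forces d = True.
Set r = True.
Set q = False.
Set n = True.
All clauses satisfied.

g=F, h=T, r=T, d=T, q=F, w=T, n=T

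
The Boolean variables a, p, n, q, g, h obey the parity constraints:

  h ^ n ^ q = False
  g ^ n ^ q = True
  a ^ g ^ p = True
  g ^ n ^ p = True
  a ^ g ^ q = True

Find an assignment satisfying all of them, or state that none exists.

a = True; p = False; n = True; q = False; g = False; h = True

h ^ n ^ q = T ^ T ^ F = False ✓
g ^ n ^ q = F ^ T ^ F = True ✓
a ^ g ^ p = T ^ F ^ F = True ✓
g ^ n ^ p = F ^ T ^ F = True ✓
a ^ g ^ q = T ^ F ^ F = True ✓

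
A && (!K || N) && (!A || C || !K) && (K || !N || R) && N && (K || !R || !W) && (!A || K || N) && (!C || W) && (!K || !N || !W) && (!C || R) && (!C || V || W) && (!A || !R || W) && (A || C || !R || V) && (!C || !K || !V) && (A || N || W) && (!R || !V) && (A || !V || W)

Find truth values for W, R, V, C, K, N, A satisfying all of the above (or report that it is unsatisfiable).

Unsatisfiable — no assignment works.

Case R = True:
  (A) forces A = True.
  (N) forces N = True.
  (!A || !R || W) forces W = True.
  (K || !R || !W) forces K = True.
  Clause (!K || !N || !W) is falsified — contradiction.
Case R = False:
  (A) forces A = True.
  (N) forces N = True.
  (K || !N || R) forces K = True.
  (!A || C || !K) forces C = True.
  Clause (!C || R) is falsified — contradiction.
Both cases fail, so the formula is unsatisfiable.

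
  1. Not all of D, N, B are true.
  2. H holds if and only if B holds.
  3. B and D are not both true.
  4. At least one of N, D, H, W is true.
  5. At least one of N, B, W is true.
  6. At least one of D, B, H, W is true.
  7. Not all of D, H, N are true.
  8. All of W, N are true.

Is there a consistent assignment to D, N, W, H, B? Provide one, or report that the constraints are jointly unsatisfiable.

D = False, N = True, W = True, H = True, B = True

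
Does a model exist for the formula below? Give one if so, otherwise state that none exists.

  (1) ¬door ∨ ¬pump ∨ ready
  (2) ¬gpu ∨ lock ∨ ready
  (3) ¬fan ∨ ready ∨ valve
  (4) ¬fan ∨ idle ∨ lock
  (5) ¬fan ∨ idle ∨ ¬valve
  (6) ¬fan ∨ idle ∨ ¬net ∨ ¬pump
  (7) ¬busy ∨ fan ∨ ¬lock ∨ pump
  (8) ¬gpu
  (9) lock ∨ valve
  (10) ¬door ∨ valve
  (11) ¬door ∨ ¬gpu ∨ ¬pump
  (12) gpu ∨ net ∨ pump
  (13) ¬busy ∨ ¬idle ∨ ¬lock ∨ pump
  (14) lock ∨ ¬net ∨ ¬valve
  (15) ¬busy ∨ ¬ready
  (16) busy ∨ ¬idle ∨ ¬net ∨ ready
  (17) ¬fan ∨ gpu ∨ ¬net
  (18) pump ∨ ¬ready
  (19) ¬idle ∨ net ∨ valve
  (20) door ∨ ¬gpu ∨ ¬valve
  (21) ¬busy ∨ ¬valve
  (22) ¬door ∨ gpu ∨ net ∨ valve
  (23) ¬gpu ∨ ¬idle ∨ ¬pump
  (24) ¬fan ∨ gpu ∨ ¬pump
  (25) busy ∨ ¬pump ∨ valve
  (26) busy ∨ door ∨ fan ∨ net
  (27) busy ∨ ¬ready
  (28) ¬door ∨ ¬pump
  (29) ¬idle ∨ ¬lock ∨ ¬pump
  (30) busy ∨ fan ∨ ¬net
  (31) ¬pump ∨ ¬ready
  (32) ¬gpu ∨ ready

idle=F, door=F, pump=T, fan=F, lock=T, busy=T, gpu=F, ready=F, valve=F, net=F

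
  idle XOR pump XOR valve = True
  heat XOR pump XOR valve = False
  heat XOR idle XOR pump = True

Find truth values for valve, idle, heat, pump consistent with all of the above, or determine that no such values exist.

valve = False, idle = True, heat = False, pump = False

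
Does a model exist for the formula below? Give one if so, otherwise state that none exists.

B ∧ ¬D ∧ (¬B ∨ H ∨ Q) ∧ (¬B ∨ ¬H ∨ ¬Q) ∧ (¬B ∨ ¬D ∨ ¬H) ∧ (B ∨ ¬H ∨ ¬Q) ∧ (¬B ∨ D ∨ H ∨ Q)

Unit clause (B) forces B = True.
Unit clause (¬D) forces D = False.
Set Q = True.
  then (¬B ∨ ¬H ∨ ¬Q) forces H = False.
Check each clause:
  (B): B holds.
  (¬D): ¬D holds.
  (¬B ∨ H ∨ Q): Q holds.
  (¬B ∨ ¬H ∨ ¬Q): ¬H holds.
  (¬B ∨ ¬D ∨ ¬H): ¬D holds.
  (B ∨ ¬H ∨ ¬Q): B holds.
  (¬B ∨ D ∨ H ∨ Q): Q holds.
All clauses satisfied.

Q=T; D=F; B=T; H=F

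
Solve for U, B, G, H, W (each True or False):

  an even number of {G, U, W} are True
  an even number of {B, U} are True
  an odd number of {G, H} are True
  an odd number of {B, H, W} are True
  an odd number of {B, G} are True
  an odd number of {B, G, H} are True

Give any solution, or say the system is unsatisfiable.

U = False, B = False, G = True, H = False, W = True

{G, U, W}: 2 true → even ✓
{B, U}: 0 true → even ✓
{G, H}: 1 true → odd ✓
{B, H, W}: 1 true → odd ✓
{B, G}: 1 true → odd ✓
{B, G, H}: 1 true → odd ✓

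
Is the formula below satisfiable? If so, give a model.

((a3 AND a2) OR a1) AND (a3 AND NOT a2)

a1: True, a2: False, a3: True

  (a3 AND a2) OR a1 = True
    a3 AND a2 = False
  a3 AND NOT a2 = True
    NOT a2 = True
Both conjuncts True, so the formula holds.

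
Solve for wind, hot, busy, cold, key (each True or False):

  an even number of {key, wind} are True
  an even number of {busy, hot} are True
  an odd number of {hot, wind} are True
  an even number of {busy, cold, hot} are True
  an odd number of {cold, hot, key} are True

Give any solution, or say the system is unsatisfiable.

wind=T, hot=F, busy=F, cold=F, key=T

{key, wind}: 2 true → even ✓
{busy, hot}: 0 true → even ✓
{hot, wind}: 1 true → odd ✓
{busy, cold, hot}: 0 true → even ✓
{cold, hot, key}: 1 true → odd ✓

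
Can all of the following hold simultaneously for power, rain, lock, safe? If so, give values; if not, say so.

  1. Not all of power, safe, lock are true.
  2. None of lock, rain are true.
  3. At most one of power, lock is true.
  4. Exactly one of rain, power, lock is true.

power = True; rain = False; lock = False; safe = True

  (1) {power, safe, lock}: 2/3 true — not all ✓
  (2) {lock, rain}: 0 true — none ✓
  (3) {power, lock}: 1 true — at most one ✓
  (4) {rain, power, lock}: 1 true — exactly one ✓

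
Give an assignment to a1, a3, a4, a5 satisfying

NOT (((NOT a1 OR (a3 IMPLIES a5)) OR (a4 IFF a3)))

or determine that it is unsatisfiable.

a1: True, a3: True, a4: False, a5: False

  NOT (((NOT a1 OR (a3 IMPLIES a5)) OR (a4 IFF a3))) = True
    (NOT a1 OR (a3 IMPLIES a5)) OR (a4 IFF a3) = False
      NOT a1 OR (a3 IMPLIES a5) = False
        NOT a1 = False
        a3 IMPLIES a5 = False
      a4 IFF a3 = False
The formula evaluates to True.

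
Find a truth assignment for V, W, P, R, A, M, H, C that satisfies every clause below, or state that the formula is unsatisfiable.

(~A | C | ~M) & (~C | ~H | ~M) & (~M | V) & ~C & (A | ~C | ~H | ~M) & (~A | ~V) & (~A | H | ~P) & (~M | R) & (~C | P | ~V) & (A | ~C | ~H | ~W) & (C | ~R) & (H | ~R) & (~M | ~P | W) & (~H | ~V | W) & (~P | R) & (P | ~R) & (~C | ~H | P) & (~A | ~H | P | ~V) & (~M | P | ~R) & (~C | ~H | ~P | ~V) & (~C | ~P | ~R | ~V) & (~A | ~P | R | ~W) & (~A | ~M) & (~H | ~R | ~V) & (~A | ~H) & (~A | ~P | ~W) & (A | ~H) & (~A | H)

Unit clause (~C) forces C = False.
In (C | ~R) only ~R is left, so R = False.
In (~P | R) only ~P is left, so P = False.
In (~M | R) only ~M is left, so M = False.
Set V = False.
Set W = True.
Set A = False.
  then (A | ~H) forces H = False.
All clauses satisfied.

V: False, W: True, P: False, R: False, A: False, M: False, H: False, C: False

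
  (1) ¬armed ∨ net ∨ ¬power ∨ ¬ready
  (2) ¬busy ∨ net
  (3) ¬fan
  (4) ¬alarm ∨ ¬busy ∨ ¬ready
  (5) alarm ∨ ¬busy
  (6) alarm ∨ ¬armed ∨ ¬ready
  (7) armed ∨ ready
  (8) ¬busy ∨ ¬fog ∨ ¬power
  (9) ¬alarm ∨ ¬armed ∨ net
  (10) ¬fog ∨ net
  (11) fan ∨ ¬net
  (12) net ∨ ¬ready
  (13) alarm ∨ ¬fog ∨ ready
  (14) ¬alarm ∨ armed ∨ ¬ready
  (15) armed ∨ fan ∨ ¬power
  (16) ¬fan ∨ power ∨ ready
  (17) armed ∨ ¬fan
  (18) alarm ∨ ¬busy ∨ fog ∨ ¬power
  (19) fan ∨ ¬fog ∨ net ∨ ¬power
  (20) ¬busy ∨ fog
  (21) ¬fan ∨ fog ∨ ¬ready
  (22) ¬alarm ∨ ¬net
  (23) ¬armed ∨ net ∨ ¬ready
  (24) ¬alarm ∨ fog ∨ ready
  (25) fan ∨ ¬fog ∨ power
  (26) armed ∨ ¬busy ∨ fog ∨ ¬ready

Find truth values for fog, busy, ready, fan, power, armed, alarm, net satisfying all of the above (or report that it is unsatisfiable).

fog: False; busy: False; ready: False; fan: False; power: True; armed: True; alarm: False; net: False

Unit clause (¬fan) forces fan = False.
In (fan ∨ ¬net) only ¬net is left, so net = False.
In (net ∨ ¬ready) only ¬ready is left, so ready = False.
In (¬busy ∨ net) only ¬busy is left, so busy = False.
In (armed ∨ ready) only armed is left, so armed = True.
In (¬alarm ∨ ¬armed ∨ net) only ¬alarm is left, so alarm = False.
In (¬fog ∨ net) only ¬fog is left, so fog = False.
Set power = True.
All clauses satisfied.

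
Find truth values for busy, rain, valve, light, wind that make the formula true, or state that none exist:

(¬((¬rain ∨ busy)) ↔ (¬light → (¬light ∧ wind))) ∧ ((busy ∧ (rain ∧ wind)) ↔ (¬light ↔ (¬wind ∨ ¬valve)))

busy = False, rain = True, valve = True, light = True, wind = False

  ¬((¬rain ∨ busy)) ↔ (¬light → (¬light ∧ wind)) = True
    ¬((¬rain ∨ busy)) = True
      ¬rain ∨ busy = False
        ¬rain = False
    ¬light → (¬light ∧ wind) = True
      ¬light = False
      ¬light ∧ wind = False
        ¬light = False
  (busy ∧ (rain ∧ wind)) ↔ (¬light ↔ (¬wind ∨ ¬valve)) = True
    busy ∧ (rain ∧ wind) = False
      rain ∧ wind = False
    ¬light ↔ (¬wind ∨ ¬valve) = False
      ¬light = False
      ¬wind ∨ ¬valve = True
        ¬wind = True
        ¬valve = False
Both conjuncts True, so the formula holds.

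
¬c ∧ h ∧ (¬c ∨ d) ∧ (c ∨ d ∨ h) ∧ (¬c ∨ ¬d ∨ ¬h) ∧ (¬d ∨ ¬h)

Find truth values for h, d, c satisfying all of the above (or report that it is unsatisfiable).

Unit clause (¬c) forces c = False.
Unit clause (h) forces h = True.
In (¬d ∨ ¬h) only ¬d is left, so d = False.
Check each clause:
  (¬c): ¬c holds.
  (h): h holds.
  (¬c ∨ d): ¬c holds.
  (c ∨ d ∨ h): h holds.
  (¬c ∨ ¬d ∨ ¬h): ¬c holds.
  (¬d ∨ ¬h): ¬d holds.
All clauses satisfied.

h = True, d = False, c = False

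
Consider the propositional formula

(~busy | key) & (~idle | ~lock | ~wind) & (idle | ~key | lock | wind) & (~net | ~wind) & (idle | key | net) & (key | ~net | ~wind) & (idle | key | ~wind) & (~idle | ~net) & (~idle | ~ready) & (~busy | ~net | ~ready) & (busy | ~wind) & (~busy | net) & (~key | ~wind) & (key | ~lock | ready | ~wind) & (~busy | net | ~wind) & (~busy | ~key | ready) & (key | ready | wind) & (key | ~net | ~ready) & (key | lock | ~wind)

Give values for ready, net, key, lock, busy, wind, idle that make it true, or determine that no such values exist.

ready: True, net: True, key: True, lock: True, busy: False, wind: False, idle: False

Set ready = True.
  then (~idle | ~ready) forces idle = False.
Set net = True.
  then (~net | ~wind) forces wind = False.
  then (~busy | ~net | ~ready) forces busy = False.
  then (key | ~net | ~ready) forces key = True.
  then (idle | ~key | lock | wind) forces lock = True.
All clauses satisfied.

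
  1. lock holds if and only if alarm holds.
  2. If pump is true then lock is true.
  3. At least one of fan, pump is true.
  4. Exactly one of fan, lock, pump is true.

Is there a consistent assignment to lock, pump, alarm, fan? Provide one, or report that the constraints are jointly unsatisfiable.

lock = False, pump = False, alarm = False, fan = True

  (1) lock=F, alarm=F — same ✓
  (2) pump=F ⇒ lock: vacuous ✓
  (3) {fan, pump}: 1 true — at least one ✓
  (4) {fan, lock, pump}: 1 true — exactly one ✓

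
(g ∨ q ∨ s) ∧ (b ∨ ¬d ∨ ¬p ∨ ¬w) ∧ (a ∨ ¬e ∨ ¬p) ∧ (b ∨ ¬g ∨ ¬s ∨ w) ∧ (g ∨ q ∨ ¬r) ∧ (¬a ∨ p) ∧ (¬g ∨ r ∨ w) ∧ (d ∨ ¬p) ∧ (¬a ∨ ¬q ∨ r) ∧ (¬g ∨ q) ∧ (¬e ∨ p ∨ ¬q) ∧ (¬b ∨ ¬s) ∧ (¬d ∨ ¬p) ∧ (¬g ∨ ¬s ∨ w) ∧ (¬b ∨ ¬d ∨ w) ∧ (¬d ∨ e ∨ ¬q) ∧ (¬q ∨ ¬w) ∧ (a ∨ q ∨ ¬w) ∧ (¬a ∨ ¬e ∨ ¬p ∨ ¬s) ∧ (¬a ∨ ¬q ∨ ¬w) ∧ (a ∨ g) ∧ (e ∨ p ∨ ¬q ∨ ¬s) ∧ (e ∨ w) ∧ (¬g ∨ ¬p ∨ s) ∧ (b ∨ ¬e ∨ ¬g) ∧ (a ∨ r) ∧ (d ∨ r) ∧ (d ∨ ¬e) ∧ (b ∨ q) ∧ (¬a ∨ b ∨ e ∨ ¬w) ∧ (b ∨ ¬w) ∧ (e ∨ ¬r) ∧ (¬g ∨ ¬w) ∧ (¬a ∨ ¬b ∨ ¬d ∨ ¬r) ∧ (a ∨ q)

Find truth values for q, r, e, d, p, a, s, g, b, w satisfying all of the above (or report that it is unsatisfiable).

The formula is unsatisfiable.

Case p = True:
  (d ∨ ¬p) forces d = True.
  Clause (¬d ∨ ¬p) is falsified — contradiction.
Case p = False:
  (¬a ∨ p) forces a = False.
  (a ∨ g) forces g = True.
  (¬g ∨ q) forces q = True.
  (¬e ∨ p ∨ ¬q) forces e = False.
  (¬d ∨ e ∨ ¬q) forces d = False.
  (¬q ∨ ¬w) forces w = False.
  Clause (e ∨ w) is falsified — contradiction.
Both cases fail, so the formula is unsatisfiable.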